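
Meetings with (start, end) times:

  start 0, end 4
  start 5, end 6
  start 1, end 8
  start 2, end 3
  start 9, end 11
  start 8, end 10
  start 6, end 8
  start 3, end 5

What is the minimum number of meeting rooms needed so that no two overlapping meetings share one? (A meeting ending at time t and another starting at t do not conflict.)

Events (time:±→running): 0:+→1 1:+→2 2:+→3 … peak 3.

3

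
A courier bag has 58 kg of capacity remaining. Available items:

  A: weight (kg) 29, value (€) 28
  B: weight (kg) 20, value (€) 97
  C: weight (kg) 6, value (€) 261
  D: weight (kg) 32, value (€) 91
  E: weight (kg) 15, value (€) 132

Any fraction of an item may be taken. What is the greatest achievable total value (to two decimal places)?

538.34

Ratios (sorted): C 43.50, E 8.80, B 4.85, D 2.84, A 0.97
take C (6 @ 261); take E (15 @ 132); take B (20 @ 97); take 17/32 of D → 48.34. Capacity used 58/58.
Total value = 538.34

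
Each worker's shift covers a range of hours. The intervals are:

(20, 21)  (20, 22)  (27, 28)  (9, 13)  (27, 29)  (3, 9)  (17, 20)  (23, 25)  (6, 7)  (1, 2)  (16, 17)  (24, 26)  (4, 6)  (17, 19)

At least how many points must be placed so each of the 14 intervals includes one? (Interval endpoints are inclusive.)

7

Sort by right endpoint; whenever an interval is uncovered, place a point at its right end.
Sorted: [1,2] [4,6] [6,7] [3,9] [9,13] [16,17] [17,19] [17,20] [20,21] [20,22] [23,25] [24,26] [27,28] [27,29]
{[1,2]} hit by 2; {[4,6],[6,7],[3,9]} hit by 6; {[9,13]} hit by 13; {[16,17],[17,19],[17,20]} hit by 17; {[20,21],[20,22]} hit by 21; {[23,25],[24,26]} hit by 25; {[27,28],[27,29]} hit by 28.
Points: 2, 6, 13, 17, 21, 25, 28 (7 total).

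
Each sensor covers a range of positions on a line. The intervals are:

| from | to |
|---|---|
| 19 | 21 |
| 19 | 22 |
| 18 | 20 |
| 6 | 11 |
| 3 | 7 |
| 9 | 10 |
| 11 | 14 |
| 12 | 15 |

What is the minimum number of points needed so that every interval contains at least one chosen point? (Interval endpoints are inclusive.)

4

Process intervals by earliest right end; each time one isn't hit yet, stab at its right endpoint.
By right end: [3,7]  [9,10]  [6,11]  [11,14]  [12,15]  [18,20]  [19,21]  [19,22]
[3,7] uncovered → point at 7; [9,10] uncovered → point at 10; [11,14] uncovered → point at 14; [18,20] uncovered → point at 20.
Points: 7, 10, 14, 20 (4 total).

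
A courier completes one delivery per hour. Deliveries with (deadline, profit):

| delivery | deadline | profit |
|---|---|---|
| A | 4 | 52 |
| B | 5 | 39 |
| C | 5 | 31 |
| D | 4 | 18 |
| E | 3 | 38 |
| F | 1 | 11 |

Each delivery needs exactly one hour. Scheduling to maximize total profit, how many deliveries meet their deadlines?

5

Take jobs in profit order; each goes to the latest open slot no later than its deadline.
By profit: A(d4,52), B(d5,39), E(d3,38), C(d5,31), D(d4,18), F(d1,11)
A→slot 4; B→slot 5; E→slot 3; C→slot 2; D→slot 1; F skipped.
5 of 6 scheduled.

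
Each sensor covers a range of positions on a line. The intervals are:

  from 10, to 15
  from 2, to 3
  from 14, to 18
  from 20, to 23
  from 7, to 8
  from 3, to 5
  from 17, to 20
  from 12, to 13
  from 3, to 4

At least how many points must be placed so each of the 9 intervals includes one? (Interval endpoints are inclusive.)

5

Process intervals by earliest right end; each time one isn't hit yet, stab at its right endpoint.
By right end: [2,3]  [3,4]  [3,5]  [7,8]  [12,13]  [10,15]  [14,18]  [17,20]  [20,23]
[2,3] uncovered → point at 3; [7,8] uncovered → point at 8; [12,13] uncovered → point at 13; [14,18] uncovered → point at 18; [20,23] uncovered → point at 23.
Points: 3, 8, 13, 18, 23 (5 total).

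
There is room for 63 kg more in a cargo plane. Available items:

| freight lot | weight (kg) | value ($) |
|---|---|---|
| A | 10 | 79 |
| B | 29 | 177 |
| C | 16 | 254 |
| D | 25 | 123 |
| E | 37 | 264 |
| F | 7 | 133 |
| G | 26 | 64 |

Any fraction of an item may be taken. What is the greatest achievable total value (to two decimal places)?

680.05

Ratios (sorted): F 19.00, C 15.88, A 7.90, E 7.14, B 6.10, D 4.92, G 2.46
take F (7 @ 133); take C (16 @ 254); take A (10 @ 79); take 30/37 of E → 214.05. Capacity used 63/63.
Total value = 680.05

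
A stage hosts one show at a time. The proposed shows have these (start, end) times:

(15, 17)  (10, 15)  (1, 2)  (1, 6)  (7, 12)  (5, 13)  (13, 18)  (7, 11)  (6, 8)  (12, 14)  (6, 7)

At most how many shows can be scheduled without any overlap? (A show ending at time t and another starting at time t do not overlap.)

Greedy by earliest finish: after sorting by end time, pick each interval compatible with the last pick.
By end time: (1,2), (1,6), (6,7), (6,8), (7,11), (7,12), (5,13), (12,14), (10,15), (15,17), (13,18).
Pick (1,2); next start ≥ 2 → (6,7); next start ≥ 7 → (7,11); next start ≥ 11 → (12,14); next start ≥ 14 → (15,17).
Selected 5 shows.

5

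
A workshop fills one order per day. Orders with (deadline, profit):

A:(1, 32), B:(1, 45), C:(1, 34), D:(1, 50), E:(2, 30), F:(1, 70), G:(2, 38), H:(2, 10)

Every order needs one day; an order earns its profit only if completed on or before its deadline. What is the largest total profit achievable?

Take jobs in profit order; each goes to the latest open slot no later than its deadline.
By profit: F(d1,70), D(d1,50), B(d1,45), G(d2,38), C(d1,34), A(d1,32), E(d2,30), H(d2,10)
F→slot 1; D skipped; B skipped; G→slot 2; C skipped; A skipped; E skipped; H skipped.
Profit = 70 + 38 = 108

108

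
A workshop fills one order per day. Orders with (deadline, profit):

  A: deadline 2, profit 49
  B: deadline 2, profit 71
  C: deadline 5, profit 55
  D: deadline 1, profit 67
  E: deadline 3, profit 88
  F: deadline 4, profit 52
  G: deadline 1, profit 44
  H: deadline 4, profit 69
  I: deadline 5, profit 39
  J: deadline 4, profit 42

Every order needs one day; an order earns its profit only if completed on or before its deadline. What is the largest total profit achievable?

350

Sort by profit descending; place each in the latest free slot ≤ its deadline.
By profit: E(d3,88), B(d2,71), H(d4,69), D(d1,67), C(d5,55), F(d4,52), A(d2,49), G(d1,44), J(d4,42), I(d5,39)
E→slot 3; B→slot 2; H→slot 4; D→slot 1; C→slot 5; F skipped; A skipped; G skipped; J skipped; I skipped.
Profit = 67 + 71 + 88 + 69 + 55 = 350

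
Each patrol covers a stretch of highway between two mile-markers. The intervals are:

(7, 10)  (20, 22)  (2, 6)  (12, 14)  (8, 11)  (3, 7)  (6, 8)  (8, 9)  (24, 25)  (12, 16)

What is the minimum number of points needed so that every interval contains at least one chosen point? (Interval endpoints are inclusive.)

5

Process intervals by earliest right end; each time one isn't hit yet, stab at its right endpoint.
Sorted: [2,6] [3,7] [6,8] [8,9] [7,10] [8,11] [12,14] [12,16] [20,22] [24,25]
{[2,6],[3,7],[6,8]} hit by 6; {[8,9],[7,10],[8,11]} hit by 9; {[12,14],[12,16]} hit by 14; {[20,22]} hit by 22; {[24,25]} hit by 25.
Points: 6, 9, 14, 22, 25 (5 total).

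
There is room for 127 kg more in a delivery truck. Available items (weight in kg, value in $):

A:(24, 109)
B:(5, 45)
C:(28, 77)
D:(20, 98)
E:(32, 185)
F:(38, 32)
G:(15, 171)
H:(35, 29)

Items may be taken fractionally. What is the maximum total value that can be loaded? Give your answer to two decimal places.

687.53

Ratios (sorted): G 11.40, B 9.00, E 5.78, D 4.90, A 4.54, C 2.75, F 0.84, H 0.83
take G (15 @ 171); take B (5 @ 45); take E (32 @ 185); take D (20 @ 98); take A (24 @ 109); take C (28 @ 77); take 3/38 of F → 2.53. Capacity used 127/127.
Total value = 687.53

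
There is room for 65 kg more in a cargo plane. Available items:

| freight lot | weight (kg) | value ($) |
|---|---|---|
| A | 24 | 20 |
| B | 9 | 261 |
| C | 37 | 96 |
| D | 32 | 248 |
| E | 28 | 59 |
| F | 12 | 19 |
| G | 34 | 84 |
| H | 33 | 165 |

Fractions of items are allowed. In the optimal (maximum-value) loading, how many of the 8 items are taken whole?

2

Greedy by value/weight ratio, highest first.
Ratios (sorted): B 29.00, D 7.75, H 5.00, C 2.59, G 2.47, E 2.11, F 1.58, A 0.83
take B (9 @ 261); take D (32 @ 248); take 24/33 of H → 120.00. Capacity used 65/65.
2 item(s) taken whole; one partial (take 24/33 of H).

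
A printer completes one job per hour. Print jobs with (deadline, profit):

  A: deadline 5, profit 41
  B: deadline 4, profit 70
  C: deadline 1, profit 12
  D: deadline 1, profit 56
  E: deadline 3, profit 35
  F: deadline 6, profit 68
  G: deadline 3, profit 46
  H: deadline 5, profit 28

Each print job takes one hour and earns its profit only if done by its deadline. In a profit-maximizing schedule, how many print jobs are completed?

6

Profit order: B=70 F=68 D=56 G=46 A=41 E=35 H=28 C=12
Assign: B→slot 4, F→slot 6, D→slot 1, G→slot 3, A→slot 5, E→slot 2, H skipped, C skipped.
Slots: [1:D] [2:E] [3:G] [4:B] [5:A] [6:F]
6 of 8 scheduled.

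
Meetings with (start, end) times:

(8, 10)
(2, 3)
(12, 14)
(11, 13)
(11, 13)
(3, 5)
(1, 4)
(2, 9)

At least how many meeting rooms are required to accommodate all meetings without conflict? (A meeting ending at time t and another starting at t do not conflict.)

3

Count concurrent intervals with a sweep; the peak is the room count.
Events (time:±→running): 1:+→1 2:+→2 2:+→3 … peak 3.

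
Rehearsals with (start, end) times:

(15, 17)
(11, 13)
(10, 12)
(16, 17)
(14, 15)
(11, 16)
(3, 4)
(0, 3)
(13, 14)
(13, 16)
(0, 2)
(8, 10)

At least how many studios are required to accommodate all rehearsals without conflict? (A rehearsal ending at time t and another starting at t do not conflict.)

starts: [0, 0, 3, 8, 10, 11, 11, 13, 13, 14, 15, 16]
ends:   [2, 3, 4, 10, 12, 13, 14, 15, 16, 16, 17, 17]
s0→1 s0→2 e2→1 e3→0 s3→1 e4→0 s8→1 e10→0 s10→1 s11→2 s11→3  — peak 3.

3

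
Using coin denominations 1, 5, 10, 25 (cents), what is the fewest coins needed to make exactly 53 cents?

53 = 2×25 + 3×1
Total coins = 2 + 3 = 5

5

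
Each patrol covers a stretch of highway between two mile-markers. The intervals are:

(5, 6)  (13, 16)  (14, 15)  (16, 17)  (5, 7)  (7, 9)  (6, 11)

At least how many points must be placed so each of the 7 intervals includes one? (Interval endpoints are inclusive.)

By right end: [5,6]  [5,7]  [7,9]  [6,11]  [14,15]  [13,16]  [16,17]
[5,6] uncovered → point at 6; [7,9] uncovered → point at 9; [14,15] uncovered → point at 15; [16,17] uncovered → point at 17.
Points: 6, 9, 15, 17 (4 total).

4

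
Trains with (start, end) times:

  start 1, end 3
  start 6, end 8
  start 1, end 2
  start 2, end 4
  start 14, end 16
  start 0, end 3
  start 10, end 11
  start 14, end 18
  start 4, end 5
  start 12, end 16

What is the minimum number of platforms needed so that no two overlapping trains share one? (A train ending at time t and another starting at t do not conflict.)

3

Count concurrent intervals with a sweep; the peak is the room count.
starts: [0, 1, 1, 2, 4, 6, 10, 12, 14, 14]
ends:   [2, 3, 3, 4, 5, 8, 11, 16, 16, 18]
s0→1 s1→2 s1→3  — peak 3.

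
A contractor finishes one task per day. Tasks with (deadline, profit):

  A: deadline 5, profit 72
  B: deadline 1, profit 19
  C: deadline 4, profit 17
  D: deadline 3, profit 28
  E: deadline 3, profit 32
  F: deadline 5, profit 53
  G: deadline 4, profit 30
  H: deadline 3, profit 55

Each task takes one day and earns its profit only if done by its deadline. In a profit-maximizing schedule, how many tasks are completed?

5

Sort by profit descending; place each in the latest free slot ≤ its deadline.
Profit order: A=72 H=55 F=53 E=32 G=30 D=28 B=19 C=17
Assign: A→slot 5, H→slot 3, F→slot 4, E→slot 2, G→slot 1, D skipped, B skipped, C skipped.
Slots: [1:G] [2:E] [3:H] [4:F] [5:A]
5 of 8 scheduled.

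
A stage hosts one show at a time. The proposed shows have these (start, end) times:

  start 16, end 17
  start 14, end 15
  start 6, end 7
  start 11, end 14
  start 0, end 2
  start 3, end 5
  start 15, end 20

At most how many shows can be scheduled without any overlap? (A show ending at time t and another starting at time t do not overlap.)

Order by finish time; keep every interval that doesn't clash with the previous kept one.
By end time: (0,2), (3,5), (6,7), (11,14), (14,15), (16,17), (15,20).
Pick (0,2); next start ≥ 2 → (3,5); next start ≥ 5 → (6,7); next start ≥ 7 → (11,14); next start ≥ 14 → (14,15); next start ≥ 15 → (16,17).
Selected 6 shows.

6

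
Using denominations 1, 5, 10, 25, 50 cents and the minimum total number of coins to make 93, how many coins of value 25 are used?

Use the largest denomination that fits, subtract, and repeat.
93 = 1×50 + 1×25 + 1×10 + 1×5 + 3×1
Count of 25: 1

1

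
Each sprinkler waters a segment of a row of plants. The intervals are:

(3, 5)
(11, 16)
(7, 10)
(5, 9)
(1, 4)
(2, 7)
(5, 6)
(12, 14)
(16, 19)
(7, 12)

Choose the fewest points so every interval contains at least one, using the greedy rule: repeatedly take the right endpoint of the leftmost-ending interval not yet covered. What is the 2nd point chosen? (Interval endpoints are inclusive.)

Process intervals by earliest right end; each time one isn't hit yet, stab at its right endpoint.
Sorted: [1,4] [3,5] [5,6] [2,7] [5,9] [7,10] [7,12] [12,14] [11,16] [16,19]
{[1,4],[3,5]} hit by 4; {[5,6],[2,7],[5,9]} hit by 6; {[7,10],[7,12]} hit by 10; {[12,14],[11,16]} hit by 14; {[16,19]} hit by 19.
Points: 4, 6, 10, 14, 19 (5 total).

6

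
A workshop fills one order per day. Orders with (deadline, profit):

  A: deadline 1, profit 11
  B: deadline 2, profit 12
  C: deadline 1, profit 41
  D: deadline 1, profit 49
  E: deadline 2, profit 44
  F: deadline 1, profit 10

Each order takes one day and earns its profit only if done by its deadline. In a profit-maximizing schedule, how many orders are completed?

By profit: D(d1,49), E(d2,44), C(d1,41), B(d2,12), A(d1,11), F(d1,10)
D→slot 1; E→slot 2; C skipped; B skipped; A skipped; F skipped.
2 of 6 scheduled.

2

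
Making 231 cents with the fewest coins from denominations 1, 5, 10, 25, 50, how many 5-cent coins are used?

231 − 4×50→31 − 1×25→6 − 1×5→1 − 1×1→0
Count of 5: 1

1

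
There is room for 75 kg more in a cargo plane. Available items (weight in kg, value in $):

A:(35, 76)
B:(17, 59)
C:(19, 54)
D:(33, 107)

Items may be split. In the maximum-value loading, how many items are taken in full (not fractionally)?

Order: B (59/17=3.47) > D (107/33=3.24) > C (54/19=2.84) > A (76/35=2.17)
Fill: take B (17 @ 59) → take D (33 @ 107) → take C (19 @ 54) → take 6/35 of A → 13.03; 75/75 used.
3 item(s) taken whole; one partial (take 6/35 of A).

3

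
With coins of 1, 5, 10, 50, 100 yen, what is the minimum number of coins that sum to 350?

4

350 = 3×100 + 1×50
Total coins = 3 + 1 = 4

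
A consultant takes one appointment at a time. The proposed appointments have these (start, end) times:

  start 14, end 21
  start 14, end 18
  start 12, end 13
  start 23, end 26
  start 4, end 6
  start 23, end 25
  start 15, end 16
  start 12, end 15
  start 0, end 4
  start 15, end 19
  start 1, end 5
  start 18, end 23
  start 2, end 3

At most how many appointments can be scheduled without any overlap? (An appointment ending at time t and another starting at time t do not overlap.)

6

Greedy by earliest finish: after sorting by end time, pick each interval compatible with the last pick.
Sorted by end: (2,3)  (0,4)  (1,5)  (4,6)  (12,13)  (12,15)  (15,16)  (14,18)  (15,19)  (14,21)  (18,23)  (23,25)  (23,26)
take (2,3); take (4,6); take (12,13); skip (12,15); take (15,16); skip (15,19); take (18,23); take (23,25).
Selected 6 appointments.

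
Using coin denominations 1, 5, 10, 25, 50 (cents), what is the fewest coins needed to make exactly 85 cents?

85 − 1×50→35 − 1×25→10 − 1×10→0
Total coins = 1 + 1 + 1 = 3

3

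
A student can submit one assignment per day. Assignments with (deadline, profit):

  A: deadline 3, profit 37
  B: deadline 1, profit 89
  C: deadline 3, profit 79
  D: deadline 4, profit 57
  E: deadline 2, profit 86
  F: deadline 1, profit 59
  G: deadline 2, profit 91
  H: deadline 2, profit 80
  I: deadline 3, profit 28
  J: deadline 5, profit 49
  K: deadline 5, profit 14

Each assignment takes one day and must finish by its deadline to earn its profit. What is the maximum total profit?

Sort by profit descending; place each in the latest free slot ≤ its deadline.
Profit order: G=91 B=89 E=86 H=80 C=79 F=59 D=57 J=49 A=37 I=28 K=14
Assign: G→slot 2, B→slot 1, E skipped, H skipped, C→slot 3, F skipped, D→slot 4, J→slot 5, A skipped, I skipped, K skipped.
Slots: [1:B] [2:G] [3:C] [4:D] [5:J]
Profit = 89 + 91 + 79 + 57 + 49 = 365

365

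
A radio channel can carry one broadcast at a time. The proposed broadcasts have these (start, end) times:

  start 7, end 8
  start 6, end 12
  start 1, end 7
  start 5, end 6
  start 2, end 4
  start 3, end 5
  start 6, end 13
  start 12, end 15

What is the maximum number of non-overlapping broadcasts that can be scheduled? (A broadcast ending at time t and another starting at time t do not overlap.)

4

Sort by end time and greedily take each interval whose start is ≥ the last chosen end.
By end time: (2,4), (3,5), (5,6), (1,7), (7,8), (6,12), (6,13), (12,15).
Pick (2,4); next start ≥ 4 → (5,6); next start ≥ 6 → (7,8); next start ≥ 8 → (12,15).
Selected 4 broadcasts.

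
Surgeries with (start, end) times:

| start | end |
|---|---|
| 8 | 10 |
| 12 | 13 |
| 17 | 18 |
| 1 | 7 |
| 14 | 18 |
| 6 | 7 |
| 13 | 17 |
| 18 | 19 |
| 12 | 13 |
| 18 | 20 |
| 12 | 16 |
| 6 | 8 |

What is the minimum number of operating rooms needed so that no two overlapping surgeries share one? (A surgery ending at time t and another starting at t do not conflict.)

3

Events (time:±→running): 1:+→1 6:+→2 6:+→3 … peak 3.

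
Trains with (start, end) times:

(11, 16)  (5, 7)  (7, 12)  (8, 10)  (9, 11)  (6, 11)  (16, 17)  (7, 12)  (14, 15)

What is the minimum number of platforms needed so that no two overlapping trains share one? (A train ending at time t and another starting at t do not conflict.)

starts: [5, 6, 7, 7, 8, 9, 11, 14, 16]
ends:   [7, 10, 11, 11, 12, 12, 15, 16, 17]
s5→1 s6→2 e7→1 s7→2 s7→3 s8→4 s9→5  — peak 5.

5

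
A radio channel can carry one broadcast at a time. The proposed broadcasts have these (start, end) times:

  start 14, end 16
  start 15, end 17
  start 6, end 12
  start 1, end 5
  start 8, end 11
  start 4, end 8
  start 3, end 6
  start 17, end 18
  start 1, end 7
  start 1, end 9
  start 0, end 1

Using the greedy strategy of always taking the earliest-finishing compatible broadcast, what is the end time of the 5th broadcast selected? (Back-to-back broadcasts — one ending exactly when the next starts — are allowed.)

18

Order by finish time; keep every interval that doesn't clash with the previous kept one.
By end time: (0,1), (1,5), (3,6), (1,7), (4,8), (1,9), (8,11), (6,12), (14,16), (15,17), (17,18).
Pick (0,1); next start ≥ 1 → (1,5); next start ≥ 5 → (8,11); next start ≥ 11 → (14,16); next start ≥ 16 → (17,18).
Selected: (0,1) (1,5) (8,11) (14,16) (17,18)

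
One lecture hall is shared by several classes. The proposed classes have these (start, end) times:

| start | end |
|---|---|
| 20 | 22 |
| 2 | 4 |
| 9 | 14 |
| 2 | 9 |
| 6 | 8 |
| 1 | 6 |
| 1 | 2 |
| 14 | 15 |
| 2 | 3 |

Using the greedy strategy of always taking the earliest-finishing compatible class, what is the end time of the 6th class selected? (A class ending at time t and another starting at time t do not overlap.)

22

Order by finish time; keep every interval that doesn't clash with the previous kept one.
Sorted by end: (1,2)  (2,3)  (2,4)  (1,6)  (6,8)  (2,9)  (9,14)  (14,15)  (20,22)
take (1,2); take (2,3); skip (2,4); skip (1,6); take (6,8); skip (2,9); take (9,14); take (14,15); take (20,22).
Selected: (1,2) (2,3) (6,8) (9,14) (14,15) (20,22)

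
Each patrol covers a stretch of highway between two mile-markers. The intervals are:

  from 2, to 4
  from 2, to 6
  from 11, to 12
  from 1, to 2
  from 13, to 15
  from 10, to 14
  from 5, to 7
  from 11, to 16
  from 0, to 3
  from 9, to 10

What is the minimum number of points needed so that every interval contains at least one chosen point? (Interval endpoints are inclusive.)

By right end: [1,2]  [0,3]  [2,4]  [2,6]  [5,7]  [9,10]  [11,12]  [10,14]  [13,15]  [11,16]
[1,2] uncovered → point at 2; [5,7] uncovered → point at 7; [9,10] uncovered → point at 10; [11,12] uncovered → point at 12; [13,15] uncovered → point at 15.
Points: 2, 7, 10, 12, 15 (5 total).

5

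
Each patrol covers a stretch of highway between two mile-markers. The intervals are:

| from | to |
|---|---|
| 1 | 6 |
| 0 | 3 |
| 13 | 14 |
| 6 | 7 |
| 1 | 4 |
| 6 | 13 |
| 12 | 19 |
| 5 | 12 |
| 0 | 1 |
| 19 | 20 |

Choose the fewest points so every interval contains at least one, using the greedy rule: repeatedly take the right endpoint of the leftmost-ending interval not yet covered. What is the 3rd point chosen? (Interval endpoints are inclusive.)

By right end: [0,1]  [0,3]  [1,4]  [1,6]  [6,7]  [5,12]  [6,13]  [13,14]  [12,19]  [19,20]
[0,1] uncovered → point at 1; [6,7] uncovered → point at 7; [13,14] uncovered → point at 14; [19,20] uncovered → point at 20.
Points: 1, 7, 14, 20 (4 total).

14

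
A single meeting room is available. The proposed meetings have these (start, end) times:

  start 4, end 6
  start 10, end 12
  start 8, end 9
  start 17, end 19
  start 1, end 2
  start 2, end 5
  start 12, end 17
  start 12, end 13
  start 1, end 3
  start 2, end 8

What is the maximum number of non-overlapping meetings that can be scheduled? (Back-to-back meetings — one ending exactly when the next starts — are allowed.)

6

Sort by end time and greedily take each interval whose start is ≥ the last chosen end.
Sorted by end: (1,2)  (1,3)  (2,5)  (4,6)  (2,8)  (8,9)  (10,12)  (12,13)  (12,17)  (17,19)
take (1,2); skip (1,3); take (2,5); take (8,9); take (10,12); take (12,13); skip (12,17); take (17,19).
Selected 6 meetings.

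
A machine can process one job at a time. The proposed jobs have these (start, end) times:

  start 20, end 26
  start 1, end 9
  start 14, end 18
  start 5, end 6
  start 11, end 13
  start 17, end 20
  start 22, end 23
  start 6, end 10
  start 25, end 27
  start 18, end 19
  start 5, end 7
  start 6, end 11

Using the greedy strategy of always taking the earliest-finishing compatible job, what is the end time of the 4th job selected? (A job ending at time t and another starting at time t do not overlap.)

Sorted by end: (5,6)  (5,7)  (1,9)  (6,10)  (6,11)  (11,13)  (14,18)  (18,19)  (17,20)  (22,23)  (20,26)  (25,27)
take (5,6); skip (5,7); take (6,10); take (11,13); take (14,18); take (18,19); skip (17,20); take (22,23); skip (20,26); take (25,27).
Selected: (5,6) (6,10) (11,13) (14,18) (18,19) (22,23) (25,27)

18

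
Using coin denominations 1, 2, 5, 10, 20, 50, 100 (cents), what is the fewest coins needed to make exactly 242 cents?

5

Use the largest denomination that fits, subtract, and repeat.
242 − 2×100→42 − 2×20→2 − 1×2→0
Total coins = 2 + 2 + 1 = 5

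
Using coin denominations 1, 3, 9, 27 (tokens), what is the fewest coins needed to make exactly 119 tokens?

7

Greedy: take as many of the largest coin as possible, then repeat with the remainder.
119 = 4×27 + 1×9 + 2×1
Total coins = 4 + 1 + 2 = 7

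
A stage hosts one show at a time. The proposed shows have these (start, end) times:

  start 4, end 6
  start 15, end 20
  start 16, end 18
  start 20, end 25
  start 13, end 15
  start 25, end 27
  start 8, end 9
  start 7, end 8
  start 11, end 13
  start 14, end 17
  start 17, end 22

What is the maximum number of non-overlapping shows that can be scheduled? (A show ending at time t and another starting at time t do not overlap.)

Order by finish time; keep every interval that doesn't clash with the previous kept one.
By end time: (4,6), (7,8), (8,9), (11,13), (13,15), (14,17), (16,18), (15,20), (17,22), (20,25), (25,27).
Pick (4,6); next start ≥ 6 → (7,8); next start ≥ 8 → (8,9); next start ≥ 9 → (11,13); next start ≥ 13 → (13,15); next start ≥ 15 → (16,18); next start ≥ 18 → (20,25); next start ≥ 25 → (25,27).
Selected 8 shows.

8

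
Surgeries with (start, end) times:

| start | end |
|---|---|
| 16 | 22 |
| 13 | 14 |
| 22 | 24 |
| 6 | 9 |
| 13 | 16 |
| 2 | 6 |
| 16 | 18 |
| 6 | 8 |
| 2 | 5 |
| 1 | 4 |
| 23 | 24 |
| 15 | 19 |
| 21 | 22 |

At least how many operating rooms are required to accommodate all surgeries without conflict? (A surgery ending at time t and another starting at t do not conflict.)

starts: [1, 2, 2, 6, 6, 13, 13, 15, 16, 16, 21, 22, 23]
ends:   [4, 5, 6, 8, 9, 14, 16, 18, 19, 22, 22, 24, 24]
s1→1 s2→2 s2→3  — peak 3.

3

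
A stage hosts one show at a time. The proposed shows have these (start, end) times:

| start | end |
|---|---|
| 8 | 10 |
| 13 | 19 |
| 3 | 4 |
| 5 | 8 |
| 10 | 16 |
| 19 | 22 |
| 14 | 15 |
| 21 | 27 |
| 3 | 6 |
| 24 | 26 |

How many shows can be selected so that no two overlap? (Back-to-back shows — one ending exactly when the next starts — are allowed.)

6

Sort by end time and greedily take each interval whose start is ≥ the last chosen end.
Sorted by end: (3,4)  (3,6)  (5,8)  (8,10)  (14,15)  (10,16)  (13,19)  (19,22)  (24,26)  (21,27)
take (3,4); skip (3,6); take (5,8); take (8,10); take (14,15); take (19,22); take (24,26).
Selected 6 shows.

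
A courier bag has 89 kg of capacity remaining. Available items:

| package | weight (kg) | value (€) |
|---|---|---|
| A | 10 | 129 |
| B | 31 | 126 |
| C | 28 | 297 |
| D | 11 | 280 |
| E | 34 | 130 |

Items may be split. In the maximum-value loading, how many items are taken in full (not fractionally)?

Greedy by value/weight ratio, highest first.
Order: D (280/11=25.45) > A (129/10=12.90) > C (297/28=10.61) > B (126/31=4.06) > E (130/34=3.82)
Fill: take D (11 @ 280) → take A (10 @ 129) → take C (28 @ 297) → take B (31 @ 126) → take 9/34 of E → 34.41; 89/89 used.
4 item(s) taken whole; one partial (take 9/34 of E).

4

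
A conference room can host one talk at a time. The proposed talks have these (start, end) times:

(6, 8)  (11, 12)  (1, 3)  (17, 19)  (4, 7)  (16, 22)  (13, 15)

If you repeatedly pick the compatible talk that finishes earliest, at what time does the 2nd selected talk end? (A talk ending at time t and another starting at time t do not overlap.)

7

Greedy by earliest finish: after sorting by end time, pick each interval compatible with the last pick.
Sorted by end: (1,3)  (4,7)  (6,8)  (11,12)  (13,15)  (17,19)  (16,22)
take (1,3); take (4,7); skip (6,8); take (11,12); take (13,15); take (17,19).
Selected: (1,3) (4,7) (11,12) (13,15) (17,19)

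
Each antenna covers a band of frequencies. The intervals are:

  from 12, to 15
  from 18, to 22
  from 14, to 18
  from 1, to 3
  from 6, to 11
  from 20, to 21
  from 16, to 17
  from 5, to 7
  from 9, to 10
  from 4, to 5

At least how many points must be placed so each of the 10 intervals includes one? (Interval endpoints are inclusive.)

6

By right end: [1,3]  [4,5]  [5,7]  [9,10]  [6,11]  [12,15]  [16,17]  [14,18]  [20,21]  [18,22]
[1,3] uncovered → point at 3; [4,5] uncovered → point at 5; [9,10] uncovered → point at 10; [12,15] uncovered → point at 15; [16,17] uncovered → point at 17; [20,21] uncovered → point at 21.
Points: 3, 5, 10, 15, 17, 21 (6 total).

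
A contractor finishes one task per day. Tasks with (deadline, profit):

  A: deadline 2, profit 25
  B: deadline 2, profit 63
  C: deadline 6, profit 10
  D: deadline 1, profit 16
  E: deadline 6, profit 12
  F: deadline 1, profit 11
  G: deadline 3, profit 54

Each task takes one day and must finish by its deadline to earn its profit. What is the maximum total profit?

Profit order: B=63 G=54 A=25 D=16 E=12 F=11 C=10
Assign: B→slot 2, G→slot 3, A→slot 1, D skipped, E→slot 6, F skipped, C→slot 5.
Slots: [1:A] [2:B] [3:G] [5:C] [6:E]
Profit = 25 + 63 + 54 + 10 + 12 = 164

164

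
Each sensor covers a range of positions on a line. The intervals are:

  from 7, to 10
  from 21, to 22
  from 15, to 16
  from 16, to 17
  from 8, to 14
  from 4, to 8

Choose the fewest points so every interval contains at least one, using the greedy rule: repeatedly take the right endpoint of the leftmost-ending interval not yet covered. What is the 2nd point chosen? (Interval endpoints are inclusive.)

16

Process intervals by earliest right end; each time one isn't hit yet, stab at its right endpoint.
Sorted: [4,8] [7,10] [8,14] [15,16] [16,17] [21,22]
{[4,8],[7,10],[8,14]} hit by 8; {[15,16],[16,17]} hit by 16; {[21,22]} hit by 22.
Points: 8, 16, 22 (3 total).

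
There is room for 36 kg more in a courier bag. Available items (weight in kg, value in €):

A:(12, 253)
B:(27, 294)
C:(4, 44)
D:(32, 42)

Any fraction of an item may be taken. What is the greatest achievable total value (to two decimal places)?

Greedy by value/weight ratio, highest first.
Ratios (sorted): A 21.08, C 11.00, B 10.89, D 1.31
take A (12 @ 253); take C (4 @ 44); take 20/27 of B → 217.78. Capacity used 36/36.
Total value = 514.78

514.78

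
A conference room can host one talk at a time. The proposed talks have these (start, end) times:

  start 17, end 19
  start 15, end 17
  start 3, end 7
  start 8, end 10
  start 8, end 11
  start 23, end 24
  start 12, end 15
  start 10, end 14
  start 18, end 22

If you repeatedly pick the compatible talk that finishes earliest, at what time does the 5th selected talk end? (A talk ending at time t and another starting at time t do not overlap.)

19

Greedy by earliest finish: after sorting by end time, pick each interval compatible with the last pick.
By end time: (3,7), (8,10), (8,11), (10,14), (12,15), (15,17), (17,19), (18,22), (23,24).
Pick (3,7); next start ≥ 7 → (8,10); next start ≥ 10 → (10,14); next start ≥ 14 → (15,17); next start ≥ 17 → (17,19); next start ≥ 19 → (23,24).
Selected: (3,7) (8,10) (10,14) (15,17) (17,19) (23,24)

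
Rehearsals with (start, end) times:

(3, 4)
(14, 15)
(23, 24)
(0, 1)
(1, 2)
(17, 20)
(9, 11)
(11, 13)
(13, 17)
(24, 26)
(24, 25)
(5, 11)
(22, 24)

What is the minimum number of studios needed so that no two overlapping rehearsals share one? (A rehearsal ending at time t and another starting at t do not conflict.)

Count concurrent intervals with a sweep; the peak is the room count.
starts: [0, 1, 3, 5, 9, 11, 13, 14, 17, 22, 23, 24, 24]
ends:   [1, 2, 4, 11, 11, 13, 15, 17, 20, 24, 24, 25, 26]
s0→1 e1→0 s1→1 e2→0 s3→1 e4→0 s5→1 s9→2  — peak 2.

2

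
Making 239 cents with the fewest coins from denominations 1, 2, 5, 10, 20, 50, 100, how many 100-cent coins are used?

239 − 2×100→39 − 1×20→19 − 1×10→9 − 1×5→4 − 2×2→0
Count of 100: 2

2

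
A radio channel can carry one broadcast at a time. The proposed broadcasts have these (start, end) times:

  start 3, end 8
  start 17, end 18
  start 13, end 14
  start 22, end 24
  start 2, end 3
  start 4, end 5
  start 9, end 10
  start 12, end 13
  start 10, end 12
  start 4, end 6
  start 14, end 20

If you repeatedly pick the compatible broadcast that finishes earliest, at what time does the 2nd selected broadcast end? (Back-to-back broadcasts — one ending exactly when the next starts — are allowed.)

5

Sorted by end: (2,3)  (4,5)  (4,6)  (3,8)  (9,10)  (10,12)  (12,13)  (13,14)  (17,18)  (14,20)  (22,24)
take (2,3); take (4,5); take (9,10); take (10,12); take (12,13); take (13,14); take (17,18); take (22,24).
Selected: (2,3) (4,5) (9,10) (10,12) (12,13) (13,14) (17,18) (22,24)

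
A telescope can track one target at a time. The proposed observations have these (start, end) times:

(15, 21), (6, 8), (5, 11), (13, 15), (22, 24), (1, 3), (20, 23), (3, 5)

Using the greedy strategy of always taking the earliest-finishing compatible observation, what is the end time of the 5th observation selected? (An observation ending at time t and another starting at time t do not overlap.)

Greedy by earliest finish: after sorting by end time, pick each interval compatible with the last pick.
Sorted by end: (1,3)  (3,5)  (6,8)  (5,11)  (13,15)  (15,21)  (20,23)  (22,24)
take (1,3); take (3,5); take (6,8); take (13,15); take (15,21); take (22,24).
Selected: (1,3) (3,5) (6,8) (13,15) (15,21) (22,24)

21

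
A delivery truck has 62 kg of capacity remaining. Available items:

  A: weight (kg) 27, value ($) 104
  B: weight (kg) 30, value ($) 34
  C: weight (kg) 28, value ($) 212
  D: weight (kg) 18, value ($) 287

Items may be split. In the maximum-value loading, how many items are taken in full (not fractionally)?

Greedy by value/weight ratio, highest first.
Order: D (287/18=15.94) > C (212/28=7.57) > A (104/27=3.85) > B (34/30=1.13)
Fill: take D (18 @ 287) → take C (28 @ 212) → take 16/27 of A → 61.63; 62/62 used.
2 item(s) taken whole; one partial (take 16/27 of A).

2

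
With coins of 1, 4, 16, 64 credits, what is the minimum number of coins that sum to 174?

Use the largest denomination that fits, subtract, and repeat.
174 = 2×64 + 2×16 + 3×4 + 2×1
Total coins = 2 + 2 + 3 + 2 = 9

9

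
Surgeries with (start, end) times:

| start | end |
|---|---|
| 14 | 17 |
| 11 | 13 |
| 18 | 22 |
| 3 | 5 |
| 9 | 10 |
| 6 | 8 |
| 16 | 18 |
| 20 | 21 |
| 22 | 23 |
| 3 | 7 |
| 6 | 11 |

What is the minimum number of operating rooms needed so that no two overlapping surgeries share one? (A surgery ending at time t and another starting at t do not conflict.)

3

Events (time:±→running): 3:+→1 3:+→2 5:-→1 6:+→2 6:+→3 … peak 3.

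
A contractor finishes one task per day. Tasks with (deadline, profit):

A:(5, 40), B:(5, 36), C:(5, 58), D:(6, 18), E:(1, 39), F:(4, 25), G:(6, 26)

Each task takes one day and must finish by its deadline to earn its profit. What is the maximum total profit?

224

Sort by profit descending; place each in the latest free slot ≤ its deadline.
Profit order: C=58 A=40 E=39 B=36 G=26 F=25 D=18
Assign: C→slot 5, A→slot 4, E→slot 1, B→slot 3, G→slot 6, F→slot 2, D skipped.
Slots: [1:E] [2:F] [3:B] [4:A] [5:C] [6:G]
Profit = 39 + 25 + 36 + 40 + 58 + 26 = 224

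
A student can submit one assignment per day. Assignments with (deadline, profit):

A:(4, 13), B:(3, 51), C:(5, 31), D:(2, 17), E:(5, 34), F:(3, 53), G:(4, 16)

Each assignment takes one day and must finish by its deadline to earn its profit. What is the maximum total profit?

By profit: F(d3,53), B(d3,51), E(d5,34), C(d5,31), D(d2,17), G(d4,16), A(d4,13)
F→slot 3; B→slot 2; E→slot 5; C→slot 4; D→slot 1; G skipped; A skipped.
Profit = 17 + 51 + 53 + 31 + 34 = 186

186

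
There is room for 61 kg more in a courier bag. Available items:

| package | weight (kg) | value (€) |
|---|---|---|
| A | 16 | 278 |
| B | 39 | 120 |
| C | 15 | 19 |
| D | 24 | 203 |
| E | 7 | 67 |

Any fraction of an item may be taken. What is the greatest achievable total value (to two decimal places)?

Order: A (278/16=17.38) > E (67/7=9.57) > D (203/24=8.46) > B (120/39=3.08) > C (19/15=1.27)
Fill: take A (16 @ 278) → take E (7 @ 67) → take D (24 @ 203) → take 14/39 of B → 43.08; 61/61 used.
Total value = 591.08

591.08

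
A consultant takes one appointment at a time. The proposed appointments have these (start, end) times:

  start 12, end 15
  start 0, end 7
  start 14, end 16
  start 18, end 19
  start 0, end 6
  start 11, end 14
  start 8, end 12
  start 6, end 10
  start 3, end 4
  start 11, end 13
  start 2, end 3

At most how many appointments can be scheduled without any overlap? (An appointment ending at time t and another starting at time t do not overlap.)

Greedy by earliest finish: after sorting by end time, pick each interval compatible with the last pick.
By end time: (2,3), (3,4), (0,6), (0,7), (6,10), (8,12), (11,13), (11,14), (12,15), (14,16), (18,19).
Pick (2,3); next start ≥ 3 → (3,4); next start ≥ 4 → (6,10); next start ≥ 10 → (11,13); next start ≥ 13 → (14,16); next start ≥ 16 → (18,19).
Selected 6 appointments.

6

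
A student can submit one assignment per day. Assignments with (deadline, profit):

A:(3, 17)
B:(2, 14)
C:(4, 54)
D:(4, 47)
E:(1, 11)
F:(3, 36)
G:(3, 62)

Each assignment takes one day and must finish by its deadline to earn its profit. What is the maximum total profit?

199

Sort by profit descending; place each in the latest free slot ≤ its deadline.
By profit: G(d3,62), C(d4,54), D(d4,47), F(d3,36), A(d3,17), B(d2,14), E(d1,11)
G→slot 3; C→slot 4; D→slot 2; F→slot 1; A skipped; B skipped; E skipped.
Profit = 36 + 47 + 62 + 54 = 199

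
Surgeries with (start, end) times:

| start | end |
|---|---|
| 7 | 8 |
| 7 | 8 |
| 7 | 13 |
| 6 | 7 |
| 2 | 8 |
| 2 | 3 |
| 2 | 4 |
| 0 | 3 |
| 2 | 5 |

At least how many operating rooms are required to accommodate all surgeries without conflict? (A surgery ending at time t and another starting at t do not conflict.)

The answer is the maximum number of intervals overlapping at any instant.
Events (time:±→running): 0:+→1 2:+→2 2:+→3 2:+→4 2:+→5 … peak 5.

5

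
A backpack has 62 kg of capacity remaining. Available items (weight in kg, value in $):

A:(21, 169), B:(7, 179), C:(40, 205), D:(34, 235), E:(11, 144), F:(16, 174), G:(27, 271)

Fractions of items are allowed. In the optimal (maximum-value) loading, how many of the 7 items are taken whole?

Ratios (sorted): B 25.57, E 13.09, F 10.88, G 10.04, A 8.05, D 6.91, C 5.12
take B (7 @ 179); take E (11 @ 144); take F (16 @ 174); take G (27 @ 271); take 1/21 of A → 8.05. Capacity used 62/62.
4 item(s) taken whole; one partial (take 1/21 of A).

4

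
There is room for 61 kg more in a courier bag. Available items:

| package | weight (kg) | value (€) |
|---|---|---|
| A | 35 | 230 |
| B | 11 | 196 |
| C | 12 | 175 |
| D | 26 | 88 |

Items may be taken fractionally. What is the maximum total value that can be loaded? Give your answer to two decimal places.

611.15

Order: B (196/11=17.82) > C (175/12=14.58) > A (230/35=6.57) > D (88/26=3.38)
Fill: take B (11 @ 196) → take C (12 @ 175) → take A (35 @ 230) → take 3/26 of D → 10.15; 61/61 used.
Total value = 611.15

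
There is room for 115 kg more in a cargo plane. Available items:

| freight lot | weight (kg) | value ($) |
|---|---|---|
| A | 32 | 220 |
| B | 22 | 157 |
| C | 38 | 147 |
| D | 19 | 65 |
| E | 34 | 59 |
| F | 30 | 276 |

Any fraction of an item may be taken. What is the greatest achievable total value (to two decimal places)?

Sort by value per unit weight and fill in that order.
Order: F (276/30=9.20) > B (157/22=7.14) > A (220/32=6.88) > C (147/38=3.87) > D (65/19=3.42) > E (59/34=1.74)
Fill: take F (30 @ 276) → take B (22 @ 157) → take A (32 @ 220) → take 31/38 of C → 119.92; 115/115 used.
Total value = 772.92

772.92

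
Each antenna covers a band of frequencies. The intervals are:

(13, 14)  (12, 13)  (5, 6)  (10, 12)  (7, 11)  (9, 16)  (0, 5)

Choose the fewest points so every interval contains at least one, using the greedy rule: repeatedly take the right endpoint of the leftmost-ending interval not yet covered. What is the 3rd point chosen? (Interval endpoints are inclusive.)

Process intervals by earliest right end; each time one isn't hit yet, stab at its right endpoint.
Sorted: [0,5] [5,6] [7,11] [10,12] [12,13] [13,14] [9,16]
{[0,5],[5,6]} hit by 5; {[7,11],[10,12]} hit by 11; {[12,13],[13,14],[9,16]} hit by 13.
Points: 5, 11, 13 (3 total).

13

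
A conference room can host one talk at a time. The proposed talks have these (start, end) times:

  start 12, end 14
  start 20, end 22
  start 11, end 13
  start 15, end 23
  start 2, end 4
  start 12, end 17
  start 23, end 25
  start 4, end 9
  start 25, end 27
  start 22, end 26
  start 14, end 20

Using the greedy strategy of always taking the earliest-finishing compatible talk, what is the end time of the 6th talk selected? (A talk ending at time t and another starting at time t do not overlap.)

Sort by end time and greedily take each interval whose start is ≥ the last chosen end.
Sorted by end: (2,4)  (4,9)  (11,13)  (12,14)  (12,17)  (14,20)  (20,22)  (15,23)  (23,25)  (22,26)  (25,27)
take (2,4); take (4,9); take (11,13); take (14,20); take (20,22); skip (15,23); take (23,25); skip (22,26); take (25,27).
Selected: (2,4) (4,9) (11,13) (14,20) (20,22) (23,25) (25,27)

25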